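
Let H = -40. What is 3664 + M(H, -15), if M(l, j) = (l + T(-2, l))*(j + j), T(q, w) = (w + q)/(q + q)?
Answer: 4549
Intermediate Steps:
T(q, w) = (q + w)/(2*q) (T(q, w) = (q + w)/((2*q)) = (q + w)*(1/(2*q)) = (q + w)/(2*q))
M(l, j) = 2*j*(½ + 3*l/4) (M(l, j) = (l + (½)*(-2 + l)/(-2))*(j + j) = (l + (½)*(-½)*(-2 + l))*(2*j) = (l + (½ - l/4))*(2*j) = (½ + 3*l/4)*(2*j) = 2*j*(½ + 3*l/4))
3664 + M(H, -15) = 3664 + (½)*(-15)*(2 + 3*(-40)) = 3664 + (½)*(-15)*(2 - 120) = 3664 + (½)*(-15)*(-118) = 3664 + 885 = 4549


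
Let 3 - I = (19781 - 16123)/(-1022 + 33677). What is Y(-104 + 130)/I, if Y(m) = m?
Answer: 849030/94307 ≈ 9.0028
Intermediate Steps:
I = 94307/32655 (I = 3 - (19781 - 16123)/(-1022 + 33677) = 3 - 3658/32655 = 94307/32655 ≈ 2.8880)
Y(-104 + 130)/I = (-104 + 130)/(94307/32655) = 26*(32655/94307) = 849030/94307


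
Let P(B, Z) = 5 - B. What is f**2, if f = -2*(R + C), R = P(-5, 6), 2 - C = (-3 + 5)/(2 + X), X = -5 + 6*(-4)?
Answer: 425104/729 ≈ 583.13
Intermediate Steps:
X = -29 (X = -5 - 24 = -29)
C = 56/27 (C = 2 - (-3 + 5)/(2 - 29) = 2 - 2/(-27) = 2 - 2*(-1)/27 = 2 - 1*(-2/27) = 2 + 2/27 = 56/27 ≈ 2.0741)
R = 10 (R = 5 - 1*(-5) = 5 + 5 = 10)
f = -652/27 (f = -2*(10 + 56/27) = -2*326/27 = -652/27 ≈ -24.148)
f**2 = (-652/27)**2 = 425104/729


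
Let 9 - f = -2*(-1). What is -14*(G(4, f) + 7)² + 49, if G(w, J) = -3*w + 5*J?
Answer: -12551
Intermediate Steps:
f = 7 (f = 9 - (-2)*(-1) = 9 - 1*2 = 9 - 2 = 7)
-14*(G(4, f) + 7)² + 49 = -14*((-3*4 + 5*7) + 7)² + 49 = -14*((-12 + 35) + 7)² + 49 = -14*(23 + 7)² + 49 = -14*30² + 49 = -14*900 + 49 = -12600 + 49 = -12551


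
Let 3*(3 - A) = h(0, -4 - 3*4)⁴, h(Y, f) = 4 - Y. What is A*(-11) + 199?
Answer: 3314/3 ≈ 1104.7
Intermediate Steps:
A = -247/3 (A = 3 - (4 - 1*0)⁴/3 = 3 - (4 + 0)⁴/3 = 3 - ⅓*4⁴ = 3 - ⅓*256 = 3 - 256/3 = -247/3 ≈ -82.333)
A*(-11) + 199 = -247/3*(-11) + 199 = 2717/3 + 199 = 3314/3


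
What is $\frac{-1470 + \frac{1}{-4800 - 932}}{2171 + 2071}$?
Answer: $- \frac{8426041}{24315144} \approx -0.34653$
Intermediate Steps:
$\frac{-1470 + \frac{1}{-4800 - 932}}{2171 + 2071} = \frac{-1470 + \frac{1}{-5732}}{4242} = \left(-1470 - \frac{1}{5732}\right) \frac{1}{4242} = \left(- \frac{8426041}{5732}\right) \frac{1}{4242} = - \frac{8426041}{24315144}$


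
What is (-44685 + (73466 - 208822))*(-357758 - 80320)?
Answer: 78872001198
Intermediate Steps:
(-44685 + (73466 - 208822))*(-357758 - 80320) = (-44685 - 135356)*(-438078) = -180041*(-438078) = 78872001198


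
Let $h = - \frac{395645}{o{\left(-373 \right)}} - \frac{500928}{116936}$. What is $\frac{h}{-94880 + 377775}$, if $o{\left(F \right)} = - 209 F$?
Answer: $- \frac{10664498477}{322358136492755} \approx -3.3083 \cdot 10^{-5}$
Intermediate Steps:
$h = - \frac{10664498477}{1139497469}$ ($h = - \frac{395645}{\left(-209\right) \left(-373\right)} - \frac{500928}{116936} = - \frac{395645}{77957} - \frac{62616}{14617} = - \frac{10664498477}{1139497469} \approx -9.3589$)
$\frac{h}{-94880 + 377775} = - \frac{10664498477}{1139497469 \left(-94880 + 377775\right)} = - \frac{10664498477}{1139497469 \cdot 282895} = \left(- \frac{10664498477}{1139497469}\right) \frac{1}{282895} = - \frac{10664498477}{322358136492755}$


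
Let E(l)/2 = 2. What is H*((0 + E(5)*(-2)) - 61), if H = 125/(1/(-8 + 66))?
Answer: -500250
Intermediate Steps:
E(l) = 4 (E(l) = 2*2 = 4)
H = 7250 (H = 125/(1/58) = 125*58 = 7250)
H*((0 + E(5)*(-2)) - 61) = 7250*((0 + 4*(-2)) - 61) = 7250*((0 - 8) - 61) = 7250*(-8 - 61) = 7250*(-69) = -500250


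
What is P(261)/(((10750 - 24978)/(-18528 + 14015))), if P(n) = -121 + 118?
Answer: -13539/14228 ≈ -0.95157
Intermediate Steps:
P(n) = -3
P(261)/(((10750 - 24978)/(-18528 + 14015))) = -3*(-18528 + 14015)/(10750 - 24978) = -3/((-14228/(-4513))) = -3/((-14228*(-1/4513))) = -3/14228/4513 = -3*4513/14228 = -13539/14228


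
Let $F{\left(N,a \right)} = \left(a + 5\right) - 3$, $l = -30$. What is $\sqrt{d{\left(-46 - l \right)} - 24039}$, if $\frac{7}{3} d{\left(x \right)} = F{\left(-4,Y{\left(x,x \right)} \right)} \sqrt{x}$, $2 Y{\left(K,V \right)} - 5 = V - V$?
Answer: $\frac{3 \sqrt{-130879 + 42 i}}{7} \approx 0.024878 + 155.05 i$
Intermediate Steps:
$Y{\left(K,V \right)} = \frac{5}{2}$ ($Y{\left(K,V \right)} = \frac{5}{2} + \frac{V - V}{2} = \frac{5}{2} + \frac{1}{2} \cdot 0 = \frac{5}{2} + 0 = \frac{5}{2}$)
$F{\left(N,a \right)} = 2 + a$ ($F{\left(N,a \right)} = \left(5 + a\right) - 3 = 2 + a$)
$d{\left(x \right)} = \frac{27 \sqrt{x}}{14}$ ($d{\left(x \right)} = \frac{3 \left(2 + \frac{5}{2}\right) \sqrt{x}}{7} = \frac{3 \frac{9 \sqrt{x}}{2}}{7} = \frac{27 \sqrt{x}}{14}$)
$\sqrt{d{\left(-46 - l \right)} - 24039} = \sqrt{\frac{27 \sqrt{-46 - -30}}{14} - 24039} = \sqrt{\frac{27 \sqrt{-46 + 30}}{14} - 24039} = \sqrt{\frac{27 \sqrt{-16}}{14} - 24039} = \sqrt{\frac{27 \cdot 4 i}{14} - 24039} = \sqrt{\frac{54 i}{7} - 24039} = \sqrt{-24039 + \frac{54 i}{7}}$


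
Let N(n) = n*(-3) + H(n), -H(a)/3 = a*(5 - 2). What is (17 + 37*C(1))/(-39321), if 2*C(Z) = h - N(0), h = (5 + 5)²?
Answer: -1867/39321 ≈ -0.047481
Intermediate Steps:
h = 100 (h = 10² = 100)
H(a) = -9*a (H(a) = -3*a*(5 - 2) = -3*a*3 = -9*a)
N(n) = -12*n (N(n) = n*(-3) - 9*n = -3*n - 9*n = -12*n)
C(Z) = 50 (C(Z) = (100 - (-12)*0)/2 = (100 - 1*0)/2 = (100 + 0)/2 = (½)*100 = 50)
(17 + 37*C(1))/(-39321) = (17 + 37*50)/(-39321) = (17 + 1850)*(-1/39321) = 1867*(-1/39321) = -1867/39321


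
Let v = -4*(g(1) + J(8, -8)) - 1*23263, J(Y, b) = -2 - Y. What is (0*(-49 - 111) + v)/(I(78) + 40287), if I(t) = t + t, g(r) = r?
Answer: -23227/40443 ≈ -0.57431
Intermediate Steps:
v = -23227 (v = -4*(1 + (-2 - 1*8)) - 1*23263 = -4*(1 + (-2 - 8)) - 23263 = -4*(1 - 10) - 23263 = -4*(-9) - 23263 = 36 - 23263 = -23227)
I(t) = 2*t
(0*(-49 - 111) + v)/(I(78) + 40287) = (0*(-49 - 111) - 23227)/(2*78 + 40287) = (0*(-160) - 23227)/(156 + 40287) = (0 - 23227)/40443 = -23227*1/40443 = -23227/40443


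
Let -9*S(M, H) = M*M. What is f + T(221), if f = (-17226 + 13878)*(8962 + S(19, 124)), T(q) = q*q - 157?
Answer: -29821800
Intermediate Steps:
S(M, H) = -M**2/9 (S(M, H) = -M*M/9 = -M**2/9)
T(q) = -157 + q**2 (T(q) = q**2 - 157 = -157 + q**2)
f = -29870484 (f = (-17226 + 13878)*(8962 - 1/9*19**2) = -3348*(8962 - 1/9*361) = -3348*(8962 - 361/9) = -3348*80297/9 = -29870484)
f + T(221) = -29870484 + (-157 + 221**2) = -29870484 + (-157 + 48841) = -29870484 + 48684 = -29821800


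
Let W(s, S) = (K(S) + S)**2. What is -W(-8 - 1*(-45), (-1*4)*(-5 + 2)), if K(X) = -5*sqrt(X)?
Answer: -444 + 240*sqrt(3) ≈ -28.308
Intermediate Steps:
W(s, S) = (S - 5*sqrt(S))**2 (W(s, S) = (-5*sqrt(S) + S)**2 = (S - 5*sqrt(S))**2)
-W(-8 - 1*(-45), (-1*4)*(-5 + 2)) = -(-(-1*4)*(-5 + 2) + 5*sqrt((-1*4)*(-5 + 2)))**2 = -(-(-4)*(-3) + 5*sqrt(-4*(-3)))**2 = -(-1*12 + 5*sqrt(12))**2 = -(-12 + 5*(2*sqrt(3)))**2 = -(-12 + 10*sqrt(3))**2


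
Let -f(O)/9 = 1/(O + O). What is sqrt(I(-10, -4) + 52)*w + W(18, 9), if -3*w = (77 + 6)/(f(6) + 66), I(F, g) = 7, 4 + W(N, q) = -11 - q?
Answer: -24 - 332*sqrt(59)/783 ≈ -27.257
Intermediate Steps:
W(N, q) = -15 - q (W(N, q) = -4 + (-11 - q) = -15 - q)
f(O) = -9/(2*O) (f(O) = -9/(O + O) = -9*1/(2*O) = -9/(2*O))
w = -332/783 (w = -(77 + 6)/(3*(-9/2/6 + 66)) = -83/(3*(-9/2*1/6 + 66)) = -83/(3*(-3/4 + 66)) = -83/(3*261/4) = -83*4/(3*261) = -1/3*332/261 = -332/783 ≈ -0.42401)
sqrt(I(-10, -4) + 52)*w + W(18, 9) = sqrt(7 + 52)*(-332/783) + (-15 - 1*9) = sqrt(59)*(-332/783) + (-15 - 9) = -332*sqrt(59)/783 - 24 = -24 - 332*sqrt(59)/783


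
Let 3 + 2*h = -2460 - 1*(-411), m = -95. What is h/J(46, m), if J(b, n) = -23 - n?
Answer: -57/4 ≈ -14.250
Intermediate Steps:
h = -1026 (h = -3/2 + (-2460 - 1*(-411))/2 = -3/2 + (-2460 + 411)/2 = -3/2 + (½)*(-2049) = -3/2 - 2049/2 = -1026)
h/J(46, m) = -1026/(-23 - 1*(-95)) = -1026/(-23 + 95) = -1026/72 = -1026*1/72 = -57/4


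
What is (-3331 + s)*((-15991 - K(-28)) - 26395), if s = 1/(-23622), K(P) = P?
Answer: 1666467137057/11811 ≈ 1.4109e+8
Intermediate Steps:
s = -1/23622 ≈ -4.2333e-5
(-3331 + s)*((-15991 - K(-28)) - 26395) = (-3331 - 1/23622)*((-15991 - 1*(-28)) - 26395) = -78684883*((-15991 + 28) - 26395)/23622 = -78684883*(-15963 - 26395)/23622 = -78684883/23622*(-42358) = 1666467137057/11811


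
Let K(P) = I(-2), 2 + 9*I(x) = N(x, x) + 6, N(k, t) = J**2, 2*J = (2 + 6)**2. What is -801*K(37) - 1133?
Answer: -92625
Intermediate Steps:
J = 32 (J = (2 + 6)**2/2 = (1/2)*8**2 = (1/2)*64 = 32)
N(k, t) = 1024 (N(k, t) = 32**2 = 1024)
I(x) = 1028/9 (I(x) = -2/9 + (1024 + 6)/9 = -2/9 + (1/9)*1030 = -2/9 + 1030/9 = 1028/9)
K(P) = 1028/9
-801*K(37) - 1133 = -801*1028/9 - 1133 = -91492 - 1133 = -92625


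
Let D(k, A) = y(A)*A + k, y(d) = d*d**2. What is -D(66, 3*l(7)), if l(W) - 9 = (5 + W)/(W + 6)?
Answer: -22432638387/28561 ≈ -7.8543e+5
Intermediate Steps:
y(d) = d**3
l(W) = 9 + (5 + W)/(6 + W) (l(W) = 9 + (5 + W)/(W + 6) = 9 + (5 + W)/(6 + W))
D(k, A) = k + A**4 (D(k, A) = A**3*A + k = A**4 + k = k + A**4)
-D(66, 3*l(7)) = -(66 + (3*((59 + 10*7)/(6 + 7)))**4) = -(66 + (3*((59 + 70)/13))**4) = -(66 + (3*((1/13)*129))**4) = -(66 + (3*(129/13))**4) = -(66 + (387/13)**4) = -(66 + 22430753361/28561) = -1*22432638387/28561 = -22432638387/28561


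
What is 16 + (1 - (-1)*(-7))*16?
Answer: -80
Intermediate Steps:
16 + (1 - (-1)*(-7))*16 = 16 + (1 - 1*7)*16 = 16 + (1 - 7)*16 = 16 - 6*16 = 16 - 96 = -80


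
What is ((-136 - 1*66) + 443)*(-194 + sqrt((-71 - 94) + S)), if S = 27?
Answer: -46754 + 241*I*sqrt(138) ≈ -46754.0 + 2831.1*I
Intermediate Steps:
((-136 - 1*66) + 443)*(-194 + sqrt((-71 - 94) + S)) = ((-136 - 1*66) + 443)*(-194 + sqrt((-71 - 94) + 27)) = ((-136 - 66) + 443)*(-194 + sqrt(-165 + 27)) = (-202 + 443)*(-194 + sqrt(-138)) = 241*(-194 + I*sqrt(138)) = -46754 + 241*I*sqrt(138)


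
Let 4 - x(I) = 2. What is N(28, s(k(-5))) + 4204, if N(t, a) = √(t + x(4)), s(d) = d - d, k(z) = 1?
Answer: 4204 + √30 ≈ 4209.5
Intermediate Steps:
x(I) = 2 (x(I) = 4 - 1*2 = 4 - 2 = 2)
s(d) = 0
N(t, a) = √(2 + t) (N(t, a) = √(t + 2) = √(2 + t))
N(28, s(k(-5))) + 4204 = √(2 + 28) + 4204 = √30 + 4204 = 4204 + √30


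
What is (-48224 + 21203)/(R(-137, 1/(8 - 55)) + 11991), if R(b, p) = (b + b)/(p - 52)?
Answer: -66066345/29330873 ≈ -2.2524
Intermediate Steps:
R(b, p) = 2*b/(-52 + p) (R(b, p) = (2*b)/(-52 + p) = 2*b/(-52 + p))
(-48224 + 21203)/(R(-137, 1/(8 - 55)) + 11991) = (-48224 + 21203)/(2*(-137)/(-52 + 1/(8 - 55)) + 11991) = -27021/(2*(-137)/(-52 + 1/(-47)) + 11991) = -27021/(2*(-137)/(-52 - 1/47) + 11991) = -27021/(2*(-137)/(-2445/47) + 11991) = -27021/(2*(-137)*(-47/2445) + 11991) = -27021/(12878/2445 + 11991) = -27021/29330873/2445 = -27021*2445/29330873 = -66066345/29330873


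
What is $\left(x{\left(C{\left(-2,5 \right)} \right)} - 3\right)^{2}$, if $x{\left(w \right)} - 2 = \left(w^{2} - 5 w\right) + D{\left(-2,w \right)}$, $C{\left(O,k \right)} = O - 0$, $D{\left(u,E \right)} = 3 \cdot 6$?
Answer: $961$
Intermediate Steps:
$D{\left(u,E \right)} = 18$
$C{\left(O,k \right)} = O$ ($C{\left(O,k \right)} = O + 0 = O$)
$x{\left(w \right)} = 20 + w^{2} - 5 w$ ($x{\left(w \right)} = 2 + \left(\left(w^{2} - 5 w\right) + 18\right) = 2 + \left(18 + w^{2} - 5 w\right) = 20 + w^{2} - 5 w$)
$\left(x{\left(C{\left(-2,5 \right)} \right)} - 3\right)^{2} = \left(\left(20 + \left(-2\right)^{2} - -10\right) - 3\right)^{2} = \left(\left(20 + 4 + 10\right) - 3\right)^{2} = \left(34 - 3\right)^{2} = 31^{2} = 961$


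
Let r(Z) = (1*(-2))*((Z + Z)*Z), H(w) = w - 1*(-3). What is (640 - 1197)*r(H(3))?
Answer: 80208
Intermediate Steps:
H(w) = 3 + w (H(w) = w + 3 = 3 + w)
r(Z) = -4*Z² (r(Z) = -2*2*Z*Z = -4*Z²)
(640 - 1197)*r(H(3)) = (640 - 1197)*(-4*(3 + 3)²) = -(-2228)*6² = -(-2228)*36 = -557*(-144) = 80208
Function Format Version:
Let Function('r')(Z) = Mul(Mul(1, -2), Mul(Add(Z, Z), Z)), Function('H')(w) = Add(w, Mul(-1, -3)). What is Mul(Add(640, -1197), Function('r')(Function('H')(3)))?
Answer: 80208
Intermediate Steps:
Function('H')(w) = Add(3, w) (Function('H')(w) = Add(w, 3) = Add(3, w))
Function('r')(Z) = Mul(-4, Pow(Z, 2)) (Function('r')(Z) = Mul(-2, Mul(Mul(2, Z), Z)) = Mul(-2, Mul(2, Pow(Z, 2))) = Mul(-4, Pow(Z, 2)))
Mul(Add(640, -1197), Function('r')(Function('H')(3))) = Mul(Add(640, -1197), Mul(-4, Pow(Add(3, 3), 2))) = Mul(-557, Mul(-4, Pow(6, 2))) = Mul(-557, Mul(-4, 36)) = Mul(-557, -144) = 80208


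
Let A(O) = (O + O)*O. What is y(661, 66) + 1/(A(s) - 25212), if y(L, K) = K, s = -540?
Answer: 36827209/557988 ≈ 66.000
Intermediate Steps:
A(O) = 2*O² (A(O) = (2*O)*O = 2*O²)
y(661, 66) + 1/(A(s) - 25212) = 66 + 1/(2*(-540)² - 25212) = 66 + 1/(2*291600 - 25212) = 66 + 1/(583200 - 25212) = 66 + 1/557988 = 36827209/557988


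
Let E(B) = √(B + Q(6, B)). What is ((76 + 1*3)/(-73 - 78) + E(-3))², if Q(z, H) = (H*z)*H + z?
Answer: 1305898/22801 - 158*√57/151 ≈ 49.374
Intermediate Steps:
Q(z, H) = z + z*H² (Q(z, H) = z*H² + z = z + z*H²)
E(B) = √(6 + B + 6*B²) (E(B) = √(B + 6*(1 + B²)) = √(B + (6 + 6*B²)) = √(6 + B + 6*B²))
((76 + 1*3)/(-73 - 78) + E(-3))² = ((76 + 1*3)/(-73 - 78) + √(6 - 3 + 6*(-3)²))² = ((76 + 3)/(-151) + √(6 - 3 + 6*9))² = (79*(-1/151) + √(6 - 3 + 54))² = (-79/151 + √57)²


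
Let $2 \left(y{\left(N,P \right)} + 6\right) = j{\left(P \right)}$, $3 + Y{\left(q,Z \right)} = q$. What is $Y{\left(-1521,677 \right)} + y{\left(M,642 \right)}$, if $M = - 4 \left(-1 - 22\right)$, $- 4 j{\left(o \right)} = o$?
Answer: $- \frac{6441}{4} \approx -1610.3$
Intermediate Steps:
$j{\left(o \right)} = - \frac{o}{4}$
$M = 92$ ($M = \left(-4\right) \left(-23\right) = 92$)
$Y{\left(q,Z \right)} = -3 + q$
$y{\left(N,P \right)} = -6 - \frac{P}{8}$ ($y{\left(N,P \right)} = -6 + \frac{\left(- \frac{1}{4}\right) P}{2} = -6 - \frac{P}{8}$)
$Y{\left(-1521,677 \right)} + y{\left(M,642 \right)} = \left(-3 - 1521\right) - \frac{345}{4} = -1524 - \frac{345}{4} = - \frac{6441}{4}$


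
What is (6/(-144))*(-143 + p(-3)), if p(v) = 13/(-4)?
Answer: 195/32 ≈ 6.0938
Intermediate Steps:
p(v) = -13/4 (p(v) = 13*(-1/4) = -13/4)
(6/(-144))*(-143 + p(-3)) = (6/(-144))*(-143 - 13/4) = (6*(-1/144))*(-585/4) = -1/24*(-585/4) = 195/32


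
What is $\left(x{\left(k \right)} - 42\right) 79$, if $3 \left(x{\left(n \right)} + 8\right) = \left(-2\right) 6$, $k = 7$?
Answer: $-4266$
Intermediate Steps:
$x{\left(n \right)} = -12$ ($x{\left(n \right)} = -8 + \frac{\left(-2\right) 6}{3} = -8 + \frac{1}{3} \left(-12\right) = -8 - 4 = -12$)
$\left(x{\left(k \right)} - 42\right) 79 = \left(-12 - 42\right) 79 = \left(-54\right) 79 = -4266$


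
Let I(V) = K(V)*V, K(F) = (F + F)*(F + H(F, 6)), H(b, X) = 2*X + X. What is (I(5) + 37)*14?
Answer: 16618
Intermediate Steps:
H(b, X) = 3*X
K(F) = 2*F*(18 + F) (K(F) = (F + F)*(F + 3*6) = (2*F)*(F + 18) = (2*F)*(18 + F) = 2*F*(18 + F))
I(V) = 2*V²*(18 + V) (I(V) = (2*V*(18 + V))*V = 2*V²*(18 + V))
(I(5) + 37)*14 = (2*5²*(18 + 5) + 37)*14 = (2*25*23 + 37)*14 = (1150 + 37)*14 = 1187*14 = 16618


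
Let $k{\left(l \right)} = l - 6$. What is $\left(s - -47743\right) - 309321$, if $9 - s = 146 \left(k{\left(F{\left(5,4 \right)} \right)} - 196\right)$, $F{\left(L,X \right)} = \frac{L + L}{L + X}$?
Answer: $- \frac{2090153}{9} \approx -2.3224 \cdot 10^{5}$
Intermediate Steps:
$F{\left(L,X \right)} = \frac{2 L}{L + X}$
$k{\left(l \right)} = -6 + l$
$s = \frac{264049}{9}$ ($s = 9 - 146 \left(\left(-6 + 2 \cdot 5 \frac{1}{5 + 4}\right) - 196\right) = 9 - 146 \left(\left(-6 + 2 \cdot 5 \cdot \frac{1}{9}\right) - 196\right) = 9 - 146 \left(\left(-6 + \frac{10}{9}\right) - 196\right) = 9 - 146 \left(- \frac{44}{9} - 196\right) = 9 - 146 \left(- \frac{1808}{9}\right) = 9 - - \frac{263968}{9} = 9 + \frac{263968}{9} = \frac{264049}{9} \approx 29339.0$)
$\left(s - -47743\right) - 309321 = \left(\frac{264049}{9} - -47743\right) - 309321 = \left(\frac{264049}{9} + 47743\right) - 309321 = \frac{693736}{9} - 309321 = - \frac{2090153}{9}$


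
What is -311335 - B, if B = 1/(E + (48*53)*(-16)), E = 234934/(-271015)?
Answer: -3434532368243475/11031629494 ≈ -3.1134e+5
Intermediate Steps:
E = -234934/271015 (E = 234934*(-1/271015) = -234934/271015 ≈ -0.86687)
B = -271015/11031629494 (B = 1/(-234934/271015 + (48*53)*(-16)) = 1/(-234934/271015 + 2544*(-16)) = 1/(-234934/271015 - 40704) = 1/(-11031629494/271015) = -271015/11031629494 ≈ -2.4567e-5)
-311335 - B = -311335 - 1*(-271015/11031629494) = -311335 + 271015/11031629494 = -3434532368243475/11031629494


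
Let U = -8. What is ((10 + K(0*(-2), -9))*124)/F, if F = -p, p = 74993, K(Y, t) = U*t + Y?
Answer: -10168/74993 ≈ -0.13559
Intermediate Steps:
K(Y, t) = Y - 8*t (K(Y, t) = -8*t + Y = Y - 8*t)
F = -74993 (F = -1*74993 = -74993)
((10 + K(0*(-2), -9))*124)/F = ((10 + (0*(-2) - 8*(-9)))*124)/(-74993) = ((10 + (0 + 72))*124)*(-1/74993) = ((10 + 72)*124)*(-1/74993) = (82*124)*(-1/74993) = 10168*(-1/74993) = -10168/74993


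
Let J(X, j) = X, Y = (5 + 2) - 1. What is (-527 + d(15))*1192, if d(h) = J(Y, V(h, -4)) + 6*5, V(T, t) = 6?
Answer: -585272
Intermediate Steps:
Y = 6 (Y = 7 - 1 = 6)
d(h) = 36 (d(h) = 6 + 6*5 = 6 + 30 = 36)
(-527 + d(15))*1192 = (-527 + 36)*1192 = -491*1192 = -585272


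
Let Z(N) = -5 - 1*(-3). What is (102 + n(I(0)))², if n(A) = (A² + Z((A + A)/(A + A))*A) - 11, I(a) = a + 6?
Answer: 13225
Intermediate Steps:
Z(N) = -2 (Z(N) = -5 + 3 = -2)
I(a) = 6 + a
n(A) = -11 + A² - 2*A (n(A) = (A² - 2*A) - 11 = -11 + A² - 2*A)
(102 + n(I(0)))² = (102 + (-11 + (6 + 0)² - 2*(6 + 0)))² = (102 + (-11 + 6² - 2*6))² = (102 + (-11 + 36 - 12))² = (102 + 13)² = 115² = 13225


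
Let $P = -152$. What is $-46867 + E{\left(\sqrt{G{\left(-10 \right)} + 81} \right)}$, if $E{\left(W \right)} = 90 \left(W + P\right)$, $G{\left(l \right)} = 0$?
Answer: $-59737$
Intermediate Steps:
$E{\left(W \right)} = -13680 + 90 W$ ($E{\left(W \right)} = 90 \left(W - 152\right) = 90 \left(-152 + W\right) = -13680 + 90 W$)
$-46867 + E{\left(\sqrt{G{\left(-10 \right)} + 81} \right)} = -46867 - \left(13680 - 90 \sqrt{0 + 81}\right) = -46867 - \left(13680 - 90 \sqrt{81}\right) = -46867 + \left(-13680 + 90 \cdot 9\right) = -46867 + \left(-13680 + 810\right) = -46867 - 12870 = -59737$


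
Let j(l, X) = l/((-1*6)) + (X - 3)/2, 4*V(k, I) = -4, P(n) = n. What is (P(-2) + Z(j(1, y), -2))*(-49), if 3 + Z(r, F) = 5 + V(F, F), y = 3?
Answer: 49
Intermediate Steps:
V(k, I) = -1 (V(k, I) = (¼)*(-4) = -1)
j(l, X) = -3/2 + X/2 - l/6 (j(l, X) = l/(-6) + (-3 + X)*(½) = l*(-⅙) + (-3/2 + X/2) = -l/6 + (-3/2 + X/2) = -3/2 + X/2 - l/6)
Z(r, F) = 1 (Z(r, F) = -3 + (5 - 1) = -3 + 4 = 1)
(P(-2) + Z(j(1, y), -2))*(-49) = (-2 + 1)*(-49) = -1*(-49) = 49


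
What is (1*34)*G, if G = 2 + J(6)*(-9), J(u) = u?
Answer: -1768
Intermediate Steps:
G = -52 (G = 2 + 6*(-9) = 2 - 54 = -52)
(1*34)*G = (1*34)*(-52) = 34*(-52) = -1768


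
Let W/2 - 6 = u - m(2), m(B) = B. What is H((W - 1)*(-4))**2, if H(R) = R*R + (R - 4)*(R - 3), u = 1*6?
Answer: 146313216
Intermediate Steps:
u = 6
W = 20 (W = 12 + 2*(6 - 1*2) = 12 + 2*(6 - 2) = 12 + 2*4 = 12 + 8 = 20)
H(R) = R**2 + (-4 + R)*(-3 + R)
H((W - 1)*(-4))**2 = (12 - 7*(20 - 1)*(-4) + 2*((20 - 1)*(-4))**2)**2 = (12 - 133*(-4) + 2*(19*(-4))**2)**2 = (12 - 7*(-76) + 2*(-76)**2)**2 = (12 + 532 + 2*5776)**2 = (12 + 532 + 11552)**2 = 12096**2 = 146313216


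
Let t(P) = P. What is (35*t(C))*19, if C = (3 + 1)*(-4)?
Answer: -10640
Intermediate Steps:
C = -16 (C = 4*(-4) = -16)
(35*t(C))*19 = (35*(-16))*19 = -560*19 = -10640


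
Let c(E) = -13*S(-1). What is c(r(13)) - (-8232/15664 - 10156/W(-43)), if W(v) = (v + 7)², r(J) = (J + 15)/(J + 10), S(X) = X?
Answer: 6775927/317196 ≈ 21.362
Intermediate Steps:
r(J) = (15 + J)/(10 + J)
W(v) = (7 + v)²
c(E) = 13 (c(E) = -13*(-1) = 13)
c(r(13)) - (-8232/15664 - 10156/W(-43)) = 13 - (-8232/15664 - 10156/(7 - 43)²) = 13 - (-8232*1/15664 - 10156/((-36)²)) = 13 - (-1029/1958 - 10156/1296) = 13 - (-1029/1958 - 10156*1/1296) = 13 - (-1029/1958 - 2539/324) = 13 - 1*(-2652379/317196) = 13 + 2652379/317196 = 6775927/317196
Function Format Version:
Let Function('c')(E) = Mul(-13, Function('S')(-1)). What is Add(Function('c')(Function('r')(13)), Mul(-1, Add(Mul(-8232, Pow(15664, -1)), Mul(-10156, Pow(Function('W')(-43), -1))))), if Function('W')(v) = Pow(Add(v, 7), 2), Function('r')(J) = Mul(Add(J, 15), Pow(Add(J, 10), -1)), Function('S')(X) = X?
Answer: Rational(6775927, 317196) ≈ 21.362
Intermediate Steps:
Function('r')(J) = Mul(Pow(Add(10, J), -1), Add(15, J)) (Function('r')(J) = Mul(Add(15, J), Pow(Add(10, J), -1)) = Mul(Pow(Add(10, J), -1), Add(15, J)))
Function('W')(v) = Pow(Add(7, v), 2)
Function('c')(E) = 13 (Function('c')(E) = Mul(-13, -1) = 13)
Add(Function('c')(Function('r')(13)), Mul(-1, Add(Mul(-8232, Pow(15664, -1)), Mul(-10156, Pow(Function('W')(-43), -1))))) = Add(13, Mul(-1, Add(Mul(-8232, Pow(15664, -1)), Mul(-10156, Pow(Pow(Add(7, -43), 2), -1))))) = Add(13, Mul(-1, Add(Mul(-8232, Rational(1, 15664)), Mul(-10156, Pow(Pow(-36, 2), -1))))) = Add(13, Mul(-1, Add(Rational(-1029, 1958), Mul(-10156, Pow(1296, -1))))) = Add(13, Mul(-1, Add(Rational(-1029, 1958), Mul(-10156, Rational(1, 1296))))) = Add(13, Mul(-1, Add(Rational(-1029, 1958), Rational(-2539, 324)))) = Add(13, Mul(-1, Rational(-2652379, 317196))) = Add(13, Rational(2652379, 317196)) = Rational(6775927, 317196)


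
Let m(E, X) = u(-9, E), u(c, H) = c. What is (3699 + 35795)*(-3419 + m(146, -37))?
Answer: -135385432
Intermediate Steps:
m(E, X) = -9
(3699 + 35795)*(-3419 + m(146, -37)) = (3699 + 35795)*(-3419 - 9) = 39494*(-3428) = -135385432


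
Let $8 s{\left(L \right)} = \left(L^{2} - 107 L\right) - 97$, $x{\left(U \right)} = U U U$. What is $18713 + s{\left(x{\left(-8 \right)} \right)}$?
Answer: $\frac{466535}{8} \approx 58317.0$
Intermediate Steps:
$x{\left(U \right)} = U^{3}$ ($x{\left(U \right)} = U^{2} U = U^{3}$)
$s{\left(L \right)} = - \frac{97}{8} - \frac{107 L}{8} + \frac{L^{2}}{8}$ ($s{\left(L \right)} = \frac{\left(L^{2} - 107 L\right) - 97}{8} = \frac{-97 + L^{2} - 107 L}{8} = - \frac{97}{8} - \frac{107 L}{8} + \frac{L^{2}}{8}$)
$18713 + s{\left(x{\left(-8 \right)} \right)} = 18713 - \left(\frac{97}{8} - 32768 - 6848\right) = 18713 - \left(- \frac{54687}{8} - 32768\right) = 18713 + \left(- \frac{97}{8} + 6848 + \frac{1}{8} \cdot 262144\right) = 18713 + \left(- \frac{97}{8} + 6848 + 32768\right) = 18713 + \frac{316831}{8} = \frac{466535}{8}$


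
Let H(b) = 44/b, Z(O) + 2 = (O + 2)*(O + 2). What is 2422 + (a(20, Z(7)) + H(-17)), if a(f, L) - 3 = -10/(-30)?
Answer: 123560/51 ≈ 2422.7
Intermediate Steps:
Z(O) = -2 + (2 + O)² (Z(O) = -2 + (O + 2)*(O + 2) = -2 + (2 + O)*(2 + O) = -2 + (2 + O)²)
a(f, L) = 10/3 (a(f, L) = 3 - 10/(-30) = 3 - 10*(-1/30) = 3 + ⅓ = 10/3)
2422 + (a(20, Z(7)) + H(-17)) = 2422 + (10/3 + 44/(-17)) = 2422 + (10/3 + 44*(-1/17)) = 2422 + (10/3 - 44/17) = 2422 + 38/51 = 123560/51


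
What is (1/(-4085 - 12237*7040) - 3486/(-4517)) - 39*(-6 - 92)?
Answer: 1984149954120283/519034376960 ≈ 3822.8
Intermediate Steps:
(1/(-4085 - 12237*7040) - 3486/(-4517)) - 39*(-6 - 92) = ((1/7040)/(-16322) - 3486*(-1/4517)) - 39*(-98) = (-1/16322*1/7040 + 3486/4517) + 3822 = (-1/114906880 + 3486/4517) + 3822 = 400565379163/519034376960 + 3822 = 1984149954120283/519034376960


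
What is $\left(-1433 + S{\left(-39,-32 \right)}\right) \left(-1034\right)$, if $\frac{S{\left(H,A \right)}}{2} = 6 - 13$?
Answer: $1496198$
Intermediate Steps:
$S{\left(H,A \right)} = -14$ ($S{\left(H,A \right)} = 2 \left(6 - 13\right) = 2 \left(-7\right) = -14$)
$\left(-1433 + S{\left(-39,-32 \right)}\right) \left(-1034\right) = \left(-1433 - 14\right) \left(-1034\right) = \left(-1447\right) \left(-1034\right) = 1496198$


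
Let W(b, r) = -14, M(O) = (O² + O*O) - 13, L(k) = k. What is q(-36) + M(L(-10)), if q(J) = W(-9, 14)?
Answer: 173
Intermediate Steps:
M(O) = -13 + 2*O² (M(O) = (O² + O²) - 13 = 2*O² - 13 = -13 + 2*O²)
q(J) = -14
q(-36) + M(L(-10)) = -14 + (-13 + 2*(-10)²) = -14 + (-13 + 2*100) = -14 + (-13 + 200) = -14 + 187 = 173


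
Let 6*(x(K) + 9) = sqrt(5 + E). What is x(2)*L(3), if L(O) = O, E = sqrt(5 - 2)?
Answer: -27 + sqrt(5 + sqrt(3))/2 ≈ -25.703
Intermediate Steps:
E = sqrt(3) ≈ 1.7320
x(K) = -9 + sqrt(5 + sqrt(3))/6
x(2)*L(3) = (-9 + sqrt(5 + sqrt(3))/6)*3 = -27 + sqrt(5 + sqrt(3))/2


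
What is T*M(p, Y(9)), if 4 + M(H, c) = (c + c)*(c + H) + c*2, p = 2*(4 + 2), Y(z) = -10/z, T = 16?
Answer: -39424/81 ≈ -486.72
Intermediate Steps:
p = 12 (p = 2*6 = 12)
M(H, c) = -4 + 2*c + 2*c*(H + c) (M(H, c) = -4 + ((c + c)*(c + H) + c*2) = -4 + ((2*c)*(H + c) + 2*c) = -4 + (2*c*(H + c) + 2*c) = -4 + (2*c + 2*c*(H + c)) = -4 + 2*c + 2*c*(H + c))
T*M(p, Y(9)) = 16*(-4 + 2*(-10/9) + 2*(-10/9)**2 + 2*12*(-10/9)) = 16*(-4 - 20/9 + 2*(100/81) - 80/3) = 16*(-4 - 20/9 + 200/81 - 80/3) = 16*(-2464/81) = -39424/81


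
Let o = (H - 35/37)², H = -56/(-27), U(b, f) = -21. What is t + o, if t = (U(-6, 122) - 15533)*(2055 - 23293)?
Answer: 329675511901981/998001 ≈ 3.3034e+8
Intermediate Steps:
t = 330335852 (t = (-21 - 15533)*(2055 - 23293) = -15554*(-21238) = 330335852)
H = 56/27 (H = -56*(-1/27) = 56/27 ≈ 2.0741)
o = 1270129/998001 (o = (56/27 - 35/37)² = (1127/999)² = 1270129/998001 ≈ 1.2727)
t + o = 330335852 + 1270129/998001 = 329675511901981/998001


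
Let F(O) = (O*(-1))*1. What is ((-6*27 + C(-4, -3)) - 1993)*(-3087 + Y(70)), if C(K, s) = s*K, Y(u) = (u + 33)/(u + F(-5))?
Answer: 495937346/75 ≈ 6.6125e+6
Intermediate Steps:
F(O) = -O (F(O) = -O*1 = -O)
Y(u) = (33 + u)/(5 + u) (Y(u) = (u + 33)/(u - 1*(-5)) = (33 + u)/(u + 5) = (33 + u)/(5 + u))
C(K, s) = K*s
((-6*27 + C(-4, -3)) - 1993)*(-3087 + Y(70)) = ((-6*27 - 4*(-3)) - 1993)*(-3087 + (33 + 70)/(5 + 70)) = ((-162 + 12) - 1993)*(-3087 + 103/75) = (-150 - 1993)*(-3087 + (1/75)*103) = -2143*(-3087 + 103/75) = -2143*(-231422/75) = 495937346/75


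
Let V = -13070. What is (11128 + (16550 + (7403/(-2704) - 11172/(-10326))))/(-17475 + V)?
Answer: -128794192237/142143723280 ≈ -0.90608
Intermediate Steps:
(11128 + (16550 + (7403/(-2704) - 11172/(-10326))))/(-17475 + V) = (11128 + (16550 + (7403/(-2704) - 11172/(-10326))))/(-17475 - 13070) = (11128 + (16550 + (7403*(-1/2704) - 11172*(-1/10326))))/(-30545) = (11128 + (16550 + (-7403/2704 + 1862/1721)))*(-1/30545) = (11128 + (16550 - 7705715/4653584))*(-1/30545) = (11128 + 77009109485/4653584)*(-1/30545) = (128794192237/4653584)*(-1/30545) = -128794192237/142143723280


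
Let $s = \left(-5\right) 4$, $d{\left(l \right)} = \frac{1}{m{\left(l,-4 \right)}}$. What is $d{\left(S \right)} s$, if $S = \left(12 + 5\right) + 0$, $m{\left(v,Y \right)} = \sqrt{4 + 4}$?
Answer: $- 5 \sqrt{2} \approx -7.0711$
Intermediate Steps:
$m{\left(v,Y \right)} = 2 \sqrt{2}$ ($m{\left(v,Y \right)} = \sqrt{8} = 2 \sqrt{2}$)
$S = 17$ ($S = 17 + 0 = 17$)
$d{\left(l \right)} = \frac{\sqrt{2}}{4}$ ($d{\left(l \right)} = \frac{1}{2 \sqrt{2}} = \frac{\sqrt{2}}{4}$)
$s = -20$
$d{\left(S \right)} s = \frac{\sqrt{2}}{4} \left(-20\right) = - 5 \sqrt{2}$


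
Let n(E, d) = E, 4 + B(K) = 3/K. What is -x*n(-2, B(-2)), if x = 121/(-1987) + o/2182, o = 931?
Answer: 1585875/2167817 ≈ 0.73155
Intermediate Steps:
B(K) = -4 + 3/K
x = 1585875/4335634 (x = 121/(-1987) + 931/2182 = 121*(-1/1987) + 931*(1/2182) = -121/1987 + 931/2182 = 1585875/4335634 ≈ 0.36578)
-x*n(-2, B(-2)) = -1585875*(-2)/4335634 = -1*(-1585875/2167817) = 1585875/2167817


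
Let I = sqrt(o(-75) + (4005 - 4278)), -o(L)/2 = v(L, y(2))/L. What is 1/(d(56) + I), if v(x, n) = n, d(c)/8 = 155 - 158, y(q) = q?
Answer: -1800/63671 - 5*I*sqrt(61413)/63671 ≈ -0.02827 - 0.019461*I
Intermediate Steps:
d(c) = -24 (d(c) = 8*(155 - 158) = 8*(-3) = -24)
o(L) = -4/L
I = I*sqrt(61413)/15 (I = sqrt(-4/(-75) + (4005 - 4278)) = sqrt(-4*(-1/75) - 273) = sqrt(4/75 - 273) = sqrt(-20471/75) = I*sqrt(61413)/15 ≈ 16.521*I)
1/(d(56) + I) = 1/(-24 + I*sqrt(61413)/15)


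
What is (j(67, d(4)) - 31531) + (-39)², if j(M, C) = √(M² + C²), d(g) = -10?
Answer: -30010 + √4589 ≈ -29942.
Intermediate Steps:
j(M, C) = √(C² + M²)
(j(67, d(4)) - 31531) + (-39)² = (√((-10)² + 67²) - 31531) + (-39)² = (√(100 + 4489) - 31531) + 1521 = (√4589 - 31531) + 1521 = (-31531 + √4589) + 1521 = -30010 + √4589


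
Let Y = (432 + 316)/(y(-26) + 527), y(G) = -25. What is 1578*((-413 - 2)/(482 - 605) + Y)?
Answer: 78987842/10291 ≈ 7675.4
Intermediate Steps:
Y = 374/251 (Y = (432 + 316)/(-25 + 527) = 748/502 = 748*(1/502) = 374/251 ≈ 1.4900)
1578*((-413 - 2)/(482 - 605) + Y) = 1578*((-413 - 2)/(482 - 605) + 374/251) = 1578*(-415/(-123) + 374/251) = 1578*(-415*(-1/123) + 374/251) = 1578*(415/123 + 374/251) = 1578*(150167/30873) = 78987842/10291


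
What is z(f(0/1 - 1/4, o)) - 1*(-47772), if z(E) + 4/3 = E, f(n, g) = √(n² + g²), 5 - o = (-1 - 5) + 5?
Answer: 143312/3 + √577/4 ≈ 47777.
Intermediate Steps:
o = 6 (o = 5 - ((-1 - 5) + 5) = 5 - (-6 + 5) = 5 - 1*(-1) = 5 + 1 = 6)
f(n, g) = √(g² + n²)
z(E) = -4/3 + E
z(f(0/1 - 1/4, o)) - 1*(-47772) = (-4/3 + √(6² + (0/1 - 1/4)²)) - 1*(-47772) = (-4/3 + √(36 + (0*1 - 1*¼)²)) + 47772 = (-4/3 + √(36 + (0 - ¼)²)) + 47772 = (-4/3 + √(36 + (-¼)²)) + 47772 = (-4/3 + √(36 + 1/16)) + 47772 = (-4/3 + √(577/16)) + 47772 = (-4/3 + √577/4) + 47772 = 143312/3 + √577/4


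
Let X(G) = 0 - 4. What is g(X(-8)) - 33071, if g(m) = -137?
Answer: -33208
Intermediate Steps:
X(G) = -4
g(X(-8)) - 33071 = -137 - 33071 = -33208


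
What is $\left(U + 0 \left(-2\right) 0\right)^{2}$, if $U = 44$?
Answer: $1936$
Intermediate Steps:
$\left(U + 0 \left(-2\right) 0\right)^{2} = \left(44 + 0 \left(-2\right) 0\right)^{2} = \left(44 + 0 \cdot 0\right)^{2} = \left(44 + 0\right)^{2} = 44^{2} = 1936$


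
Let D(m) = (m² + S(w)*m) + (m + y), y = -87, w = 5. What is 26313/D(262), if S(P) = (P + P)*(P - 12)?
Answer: 26313/50479 ≈ 0.52127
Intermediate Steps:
S(P) = 2*P*(-12 + P) (S(P) = (2*P)*(-12 + P) = 2*P*(-12 + P))
D(m) = -87 + m² - 69*m (D(m) = (m² + (2*5*(-12 + 5))*m) + (m - 87) = (m² + (2*5*(-7))*m) + (-87 + m) = (m² - 70*m) + (-87 + m) = -87 + m² - 69*m)
26313/D(262) = 26313/(-87 + 262² - 69*262) = 26313/(-87 + 68644 - 18078) = 26313/50479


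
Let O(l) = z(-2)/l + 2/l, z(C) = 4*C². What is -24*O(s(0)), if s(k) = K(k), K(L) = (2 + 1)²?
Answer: -48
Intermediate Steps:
K(L) = 9 (K(L) = 3² = 9)
s(k) = 9
O(l) = 18/l (O(l) = (4*(-2)²)/l + 2/l = (4*4)/l + 2/l = 16/l + 2/l = 18/l)
-24*O(s(0)) = -432/9 = -24*2 = -48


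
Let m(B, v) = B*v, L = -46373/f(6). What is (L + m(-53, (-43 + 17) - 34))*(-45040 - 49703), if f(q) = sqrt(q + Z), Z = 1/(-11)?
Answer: -301282740 + 4393517139*sqrt(715)/65 ≈ 1.5061e+9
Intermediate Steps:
Z = -1/11 ≈ -0.090909
f(q) = sqrt(-1/11 + q) (f(q) = sqrt(q - 1/11) = sqrt(-1/11 + q))
L = -46373*sqrt(715)/65 (L = -46373*11/sqrt(-11 + 121*6) = -46373*11/sqrt(-11 + 726) = -46373*sqrt(715)/65 ≈ -19077.)
(L + m(-53, (-43 + 17) - 34))*(-45040 - 49703) = (-46373*sqrt(715)/65 - 53*((-43 + 17) - 34))*(-45040 - 49703) = (-46373*sqrt(715)/65 - 53*(-26 - 34))*(-94743) = (-46373*sqrt(715)/65 - 53*(-60))*(-94743) = (-46373*sqrt(715)/65 + 3180)*(-94743) = (3180 - 46373*sqrt(715)/65)*(-94743) = -301282740 + 4393517139*sqrt(715)/65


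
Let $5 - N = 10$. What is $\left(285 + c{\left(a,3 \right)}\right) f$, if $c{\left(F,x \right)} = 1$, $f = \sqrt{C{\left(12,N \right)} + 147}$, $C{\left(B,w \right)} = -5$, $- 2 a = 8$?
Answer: $286 \sqrt{142} \approx 3408.1$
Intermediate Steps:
$a = -4$ ($a = \left(- \frac{1}{2}\right) 8 = -4$)
$N = -5$ ($N = 5 - 10 = -5$)
$f = \sqrt{142}$ ($f = \sqrt{-5 + 147} = \sqrt{142} \approx 11.916$)
$\left(285 + c{\left(a,3 \right)}\right) f = \left(285 + 1\right) \sqrt{142} = 286 \sqrt{142}$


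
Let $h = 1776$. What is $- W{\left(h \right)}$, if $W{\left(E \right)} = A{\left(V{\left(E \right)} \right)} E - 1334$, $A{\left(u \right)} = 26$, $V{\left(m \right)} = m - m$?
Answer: $-44842$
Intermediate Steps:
$V{\left(m \right)} = 0$
$W{\left(E \right)} = -1334 + 26 E$ ($W{\left(E \right)} = 26 E - 1334 = -1334 + 26 E$)
$- W{\left(h \right)} = - (-1334 + 26 \cdot 1776) = - (-1334 + 46176) = \left(-1\right) 44842 = -44842$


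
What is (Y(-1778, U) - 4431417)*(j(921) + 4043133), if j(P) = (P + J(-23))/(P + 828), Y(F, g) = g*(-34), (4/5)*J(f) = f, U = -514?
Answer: -124851684771357817/6996 ≈ -1.7846e+13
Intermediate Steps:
J(f) = 5*f/4
Y(F, g) = -34*g
j(P) = (-115/4 + P)/(828 + P) (j(P) = (P + (5/4)*(-23))/(P + 828) = (P - 115/4)/(828 + P) = (-115/4 + P)/(828 + P))
(Y(-1778, U) - 4431417)*(j(921) + 4043133) = (-34*(-514) - 4431417)*((-115/4 + 921)/(828 + 921) + 4043133) = (17476 - 4431417)*((3569/4)/1749 + 4043133) = -4413941*((1/1749)*(3569/4) + 4043133) = -4413941*(3569/6996 + 4043133) = -4413941*28285762037/6996 = -124851684771357817/6996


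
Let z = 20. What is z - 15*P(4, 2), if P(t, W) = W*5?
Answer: -130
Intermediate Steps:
P(t, W) = 5*W
z - 15*P(4, 2) = 20 - 75*2 = 20 - 15*10 = 20 - 150 = -130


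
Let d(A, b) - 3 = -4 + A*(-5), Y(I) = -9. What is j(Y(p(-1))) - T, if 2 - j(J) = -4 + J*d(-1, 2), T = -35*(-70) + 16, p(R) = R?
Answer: -2424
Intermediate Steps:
d(A, b) = -1 - 5*A (d(A, b) = 3 + (-4 + A*(-5)) = 3 + (-4 - 5*A) = -1 - 5*A)
T = 2466 (T = 2450 + 16 = 2466)
j(J) = 6 - 4*J (j(J) = 2 - (-4 + J*(-1 - 5*(-1))) = 2 - (-4 + J*(-1 + 5)) = 2 - (-4 + J*4) = 2 - (-4 + 4*J) = 2 + (4 - 4*J) = 6 - 4*J)
j(Y(p(-1))) - T = (6 - 4*(-9)) - 1*2466 = (6 + 36) - 2466 = 42 - 2466 = -2424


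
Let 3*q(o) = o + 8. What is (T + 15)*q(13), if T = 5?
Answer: 140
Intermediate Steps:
q(o) = 8/3 + o/3 (q(o) = (o + 8)/3 = (8 + o)/3 = 8/3 + o/3)
(T + 15)*q(13) = (5 + 15)*(8/3 + (1/3)*13) = 20*(8/3 + 13/3) = 20*7 = 140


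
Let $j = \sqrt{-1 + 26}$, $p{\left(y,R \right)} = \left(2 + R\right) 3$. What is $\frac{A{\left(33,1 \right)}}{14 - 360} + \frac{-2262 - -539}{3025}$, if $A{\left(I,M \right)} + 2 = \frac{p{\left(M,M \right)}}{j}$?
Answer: $- \frac{595553}{1046650} \approx -0.56901$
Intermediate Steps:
$p{\left(y,R \right)} = 6 + 3 R$
$j = 5$ ($j = \sqrt{25} = 5$)
$A{\left(I,M \right)} = - \frac{4}{5} + \frac{3 M}{5}$ ($A{\left(I,M \right)} = -2 + \frac{6 + 3 M}{5} = -2 + \left(6 + 3 M\right) \frac{1}{5} = -2 + \left(\frac{6}{5} + \frac{3 M}{5}\right) = - \frac{4}{5} + \frac{3 M}{5}$)
$\frac{A{\left(33,1 \right)}}{14 - 360} + \frac{-2262 - -539}{3025} = \frac{- \frac{4}{5} + \frac{3}{5} \cdot 1}{14 - 360} + \frac{-2262 - -539}{3025} = \frac{- \frac{4}{5} + \frac{3}{5}}{14 - 360} + \left(-2262 + 539\right) \frac{1}{3025} = - \frac{1}{5 \left(-346\right)} - \frac{1723}{3025} = \left(- \frac{1}{5}\right) \left(- \frac{1}{346}\right) - \frac{1723}{3025} = \frac{1}{1730} - \frac{1723}{3025} = - \frac{595553}{1046650}$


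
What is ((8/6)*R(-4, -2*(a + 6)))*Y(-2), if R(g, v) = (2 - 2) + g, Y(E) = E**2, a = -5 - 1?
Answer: -64/3 ≈ -21.333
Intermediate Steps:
a = -6
R(g, v) = g (R(g, v) = 0 + g = g)
((8/6)*R(-4, -2*(a + 6)))*Y(-2) = ((8/6)*(-4))*(-2)**2 = ((8*(1/6))*(-4))*4 = ((4/3)*(-4))*4 = -16/3*4 = -64/3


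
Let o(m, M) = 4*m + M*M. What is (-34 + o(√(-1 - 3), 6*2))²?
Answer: 12036 + 1760*I ≈ 12036.0 + 1760.0*I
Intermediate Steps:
o(m, M) = M² + 4*m (o(m, M) = 4*m + M² = M² + 4*m)
(-34 + o(√(-1 - 3), 6*2))² = (-34 + ((6*2)² + 4*√(-1 - 3)))² = (-34 + (12² + 4*√(-4)))² = (-34 + (144 + 4*(2*I)))² = (-34 + (144 + 8*I))² = (110 + 8*I)²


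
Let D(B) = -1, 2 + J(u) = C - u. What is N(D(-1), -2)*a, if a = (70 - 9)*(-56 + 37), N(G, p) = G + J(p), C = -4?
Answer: 5795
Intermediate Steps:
J(u) = -6 - u (J(u) = -2 + (-4 - u) = -6 - u)
N(G, p) = -6 + G - p (N(G, p) = G + (-6 - p) = -6 + G - p)
a = -1159 (a = 61*(-19) = -1159)
N(D(-1), -2)*a = (-6 - 1 - 1*(-2))*(-1159) = (-6 - 1 + 2)*(-1159) = -5*(-1159) = 5795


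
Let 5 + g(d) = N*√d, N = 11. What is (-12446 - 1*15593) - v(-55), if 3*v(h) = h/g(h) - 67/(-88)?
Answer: -618097613/22044 - 121*I*√55/4008 ≈ -28039.0 - 0.22389*I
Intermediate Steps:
g(d) = -5 + 11*√d
v(h) = 67/264 + h/(3*(-5 + 11*√h)) (v(h) = (h/(-5 + 11*√h) - 67/(-88))/3 = (h/(-5 + 11*√h) - 67*(-1/88))/3 = (h/(-5 + 11*√h) + 67/88)/3 = (67/88 + h/(-5 + 11*√h))/3 = 67/264 + h/(3*(-5 + 11*√h)))
(-12446 - 1*15593) - v(-55) = (-12446 - 1*15593) - (-335 + 88*(-55) + 737*√(-55))/(264*(-5 + 11*√(-55))) = (-12446 - 15593) - (-335 - 4840 + 737*(I*√55))/(264*(-5 + 11*(I*√55))) = -28039 - (-335 - 4840 + 737*I*√55)/(264*(-5 + 11*I*√55)) = -28039 - (-5175 + 737*I*√55)/(264*(-5 + 11*I*√55))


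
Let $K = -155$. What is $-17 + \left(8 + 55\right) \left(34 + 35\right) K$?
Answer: $-673802$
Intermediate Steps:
$-17 + \left(8 + 55\right) \left(34 + 35\right) K = -17 + \left(8 + 55\right) \left(34 + 35\right) \left(-155\right) = -17 + 63 \cdot 69 \left(-155\right) = -17 + 4347 \left(-155\right) = -17 - 673785 = -673802$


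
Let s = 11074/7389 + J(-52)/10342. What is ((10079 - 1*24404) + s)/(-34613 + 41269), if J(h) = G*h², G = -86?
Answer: -548138904829/254315902464 ≈ -2.1553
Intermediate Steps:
J(h) = -86*h²
s = -801870154/38208519 (s = 11074/7389 - 86*(-52)²/10342 = 11074*(1/7389) - 86*2704*(1/10342) = 11074/7389 - 232544*1/10342 = 11074/7389 - 116272/5171 = -801870154/38208519 ≈ -20.987)
((10079 - 1*24404) + s)/(-34613 + 41269) = ((10079 - 1*24404) - 801870154/38208519)/(-34613 + 41269) = ((10079 - 24404) - 801870154/38208519)/6656 = (-14325 - 801870154/38208519)*(1/6656) = -548138904829/38208519*1/6656 = -548138904829/254315902464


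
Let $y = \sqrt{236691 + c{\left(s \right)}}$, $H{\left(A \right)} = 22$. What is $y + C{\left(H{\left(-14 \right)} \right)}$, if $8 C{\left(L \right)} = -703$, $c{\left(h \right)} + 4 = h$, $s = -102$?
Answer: $- \frac{703}{8} + \sqrt{236585} \approx 398.52$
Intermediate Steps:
$c{\left(h \right)} = -4 + h$
$C{\left(L \right)} = - \frac{703}{8}$ ($C{\left(L \right)} = \frac{1}{8} \left(-703\right) = - \frac{703}{8}$)
$y = \sqrt{236585}$ ($y = \sqrt{236691 - 106} = \sqrt{236585} \approx 486.4$)
$y + C{\left(H{\left(-14 \right)} \right)} = \sqrt{236585} - \frac{703}{8} = - \frac{703}{8} + \sqrt{236585}$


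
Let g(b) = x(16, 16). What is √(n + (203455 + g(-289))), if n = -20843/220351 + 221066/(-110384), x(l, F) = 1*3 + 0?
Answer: √7523026962260907909095506/6080806196 ≈ 451.06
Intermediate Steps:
x(l, F) = 3 (x(l, F) = 3 + 0 = 3)
g(b) = 3
n = -25506423939/12161612392 (n = -20843*1/220351 + 221066*(-1/110384) = -20843/220351 - 110533/55192 = -25506423939/12161612392 ≈ -2.0973)
√(n + (203455 + g(-289))) = √(-25506423939/12161612392 + (203455 + 3)) = √(-25506423939/12161612392 + 203458) = √(2474351827627597/12161612392) = √7523026962260907909095506/6080806196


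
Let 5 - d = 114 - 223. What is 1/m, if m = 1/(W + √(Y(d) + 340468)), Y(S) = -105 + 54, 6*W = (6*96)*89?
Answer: 8544 + √340417 ≈ 9127.5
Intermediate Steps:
W = 8544 (W = ((6*96)*89)/6 = (576*89)/6 = (⅙)*51264 = 8544)
d = 114 (d = 5 - (114 - 223) = 5 - 1*(-109) = 5 + 109 = 114)
Y(S) = -51
m = 1/(8544 + √340417) (m = 1/(8544 + √(-51 + 340468)) = 1/(8544 + √340417) ≈ 0.00010956)
1/m = 1/(8544/72659519 - √340417/72659519)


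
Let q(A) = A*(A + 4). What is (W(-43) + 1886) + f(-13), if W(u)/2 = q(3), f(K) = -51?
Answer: 1877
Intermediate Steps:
q(A) = A*(4 + A)
W(u) = 42 (W(u) = 2*(3*(4 + 3)) = 2*(3*7) = 2*21 = 42)
(W(-43) + 1886) + f(-13) = (42 + 1886) - 51 = 1928 - 51 = 1877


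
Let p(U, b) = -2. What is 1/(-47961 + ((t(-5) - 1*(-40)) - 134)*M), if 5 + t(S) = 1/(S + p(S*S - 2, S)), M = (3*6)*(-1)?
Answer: -7/323235 ≈ -2.1656e-5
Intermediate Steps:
M = -18 (M = 18*(-1) = -18)
t(S) = -5 + 1/(-2 + S) (t(S) = -5 + 1/(S - 2) = -5 + 1/(-2 + S))
1/(-47961 + ((t(-5) - 1*(-40)) - 134)*M) = 1/(-47961 + (((11 - 5*(-5))/(-2 - 5) - 1*(-40)) - 134)*(-18)) = 1/(-47961 + (((11 + 25)/(-7) + 40) - 134)*(-18)) = 1/(-47961 + ((-⅐*36 + 40) - 134)*(-18)) = 1/(-47961 + ((-36/7 + 40) - 134)*(-18)) = 1/(-47961 + (244/7 - 134)*(-18)) = 1/(-47961 - 694/7*(-18)) = 1/(-47961 + 12492/7) = 1/(-323235/7) = -7/323235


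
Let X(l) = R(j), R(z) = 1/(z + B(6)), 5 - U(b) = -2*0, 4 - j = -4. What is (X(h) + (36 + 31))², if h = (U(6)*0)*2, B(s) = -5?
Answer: 40804/9 ≈ 4533.8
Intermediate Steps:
j = 8 (j = 4 - 1*(-4) = 4 + 4 = 8)
U(b) = 5 (U(b) = 5 - (-2)*0 = 5 - 1*0 = 5 + 0 = 5)
R(z) = 1/(-5 + z) (R(z) = 1/(z - 5) = 1/(-5 + z))
h = 0 (h = (5*0)*2 = 0*2 = 0)
X(l) = ⅓ (X(l) = 1/(-5 + 8) = 1/3 = ⅓)
(X(h) + (36 + 31))² = (⅓ + (36 + 31))² = (⅓ + 67)² = (202/3)² = 40804/9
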